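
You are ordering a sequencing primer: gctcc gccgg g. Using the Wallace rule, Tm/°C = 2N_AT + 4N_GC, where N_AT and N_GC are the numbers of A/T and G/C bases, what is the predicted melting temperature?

42°C

C=5, T=1, A=0, G=5
AT pairs contribute 1, GC pairs contribute 10.
Tm = 4·10 + 2·1 = 40 + 2 = 42°C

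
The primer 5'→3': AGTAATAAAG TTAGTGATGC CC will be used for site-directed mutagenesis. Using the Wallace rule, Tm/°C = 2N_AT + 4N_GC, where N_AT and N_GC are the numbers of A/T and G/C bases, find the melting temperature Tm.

Base counts: A=8, G=5, C=3, T=6
AT pairs contribute 14, GC pairs contribute 8.
Tm = 2(14) + 4(8) = 28 + 32 = 60°C

60°C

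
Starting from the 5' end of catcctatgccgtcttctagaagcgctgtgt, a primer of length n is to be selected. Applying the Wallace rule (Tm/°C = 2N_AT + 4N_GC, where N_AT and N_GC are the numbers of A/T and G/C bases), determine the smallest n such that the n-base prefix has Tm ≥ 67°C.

n = 23

First 22 bases: CATCCTATGCCGTCTTCTAGAA → Tm = 64°C (< 67°C)
First 23 bases: CATCCTATGCCGTCTTCTAGAAG → Tm = 68°C (≥ 67°C)
Each additional base adds 2°C (A/T) or 4°C (G/C), so Tm is non-decreasing in n; n = 23 is the first length to reach 67°C.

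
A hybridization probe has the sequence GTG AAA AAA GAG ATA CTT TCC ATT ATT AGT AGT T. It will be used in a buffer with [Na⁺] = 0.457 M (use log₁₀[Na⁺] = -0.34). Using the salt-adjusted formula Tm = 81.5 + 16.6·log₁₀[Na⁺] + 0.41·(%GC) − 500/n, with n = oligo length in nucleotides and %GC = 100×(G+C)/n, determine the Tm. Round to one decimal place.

72.0°C

Length n = 34. Base counts: A=13, C=3, G=6, T=12
G+C = 9, so %GC = 9/34 × 100 = 26.471%
Salt term: 16.6 × (-0.34) = -5.644
GC term: 0.41 × 26.471 = 10.853; length term: −500/34 = −14.706
Tm = 81.5 + (-5.644) + 10.853 − 14.706 = 72.003 → 72.0°C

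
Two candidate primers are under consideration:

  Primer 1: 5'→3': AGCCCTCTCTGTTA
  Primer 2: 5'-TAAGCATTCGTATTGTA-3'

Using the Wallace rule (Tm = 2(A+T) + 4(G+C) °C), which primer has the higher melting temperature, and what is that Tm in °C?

Primer 2, 44°C

Primer 1: A+T=7, G+C=7 → Tm = 2(7)+4(7) = 42°C
Primer 2: A+T=12, G+C=5 → Tm = 2(12)+4(5) = 44°C
42°C vs 44°C → primer 2 is higher.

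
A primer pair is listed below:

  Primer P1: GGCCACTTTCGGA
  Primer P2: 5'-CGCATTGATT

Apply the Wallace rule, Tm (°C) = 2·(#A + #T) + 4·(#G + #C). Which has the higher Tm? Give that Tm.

Primer P1: A+T=5, G+C=8 → Tm = 2(5)+4(8) = 42°C
Primer P2: A+T=6, G+C=4 → Tm = 2(6)+4(4) = 28°C
42°C vs 28°C → primer P1 is higher.

Primer P1, 42°C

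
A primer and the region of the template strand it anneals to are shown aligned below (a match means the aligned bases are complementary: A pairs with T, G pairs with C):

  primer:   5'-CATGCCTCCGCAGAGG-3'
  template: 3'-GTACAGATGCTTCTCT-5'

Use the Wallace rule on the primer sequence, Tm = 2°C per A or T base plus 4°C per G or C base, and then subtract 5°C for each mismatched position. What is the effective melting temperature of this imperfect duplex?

Primer base counts: A=3, T=2, G=5, C=6 → A+T=5, G+C=11
Perfect-match Tm = 2(5) + 4(11) = 10 + 44 = 54°C
Mismatches (positions where the bases are not complementary): 4 (at positions 5, 8, 11, 16)
Effective Tm = 54 − 4×5 = 54 − 20 = 34°C

34°C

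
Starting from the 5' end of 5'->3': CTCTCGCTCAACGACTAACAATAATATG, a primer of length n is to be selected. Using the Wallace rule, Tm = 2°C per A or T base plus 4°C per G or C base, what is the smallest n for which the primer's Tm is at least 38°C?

First 11 bases: CTCTCGCTCAA → Tm = 34°C (< 38°C)
First 12 bases: CTCTCGCTCAAC → Tm = 38°C (≥ 38°C)
Since every base adds ≥2°C, Tm only increases with n, so the threshold is first crossed at n = 12.

n = 12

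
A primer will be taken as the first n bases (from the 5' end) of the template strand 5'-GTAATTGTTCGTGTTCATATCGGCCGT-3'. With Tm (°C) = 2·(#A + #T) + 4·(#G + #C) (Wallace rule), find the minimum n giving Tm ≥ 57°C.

First 21 bases: GTAATTGTTCGTGTTCATATC → Tm = 56°C (< 57°C)
First 22 bases: GTAATTGTTCGTGTTCATATCG → Tm = 60°C (≥ 57°C)
Since every base adds ≥2°C, Tm only increases with n, so the threshold is first crossed at n = 22.

n = 22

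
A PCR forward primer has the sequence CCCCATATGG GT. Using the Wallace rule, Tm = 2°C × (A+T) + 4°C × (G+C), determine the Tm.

38°C

Counting bases: T=3, C=4, A=2, G=3
AT pairs contribute 5, GC pairs contribute 7.
Tm = 4·7 + 2·5 = 28 + 10 = 38°C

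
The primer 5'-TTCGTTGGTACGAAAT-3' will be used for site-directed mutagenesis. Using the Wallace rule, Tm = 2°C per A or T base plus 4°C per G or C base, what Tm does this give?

Base counts: C=2, T=6, A=4, G=4
AT pairs contribute 10, GC pairs contribute 6.
Tm = 2×10 + 4×6 = 44°C

44°C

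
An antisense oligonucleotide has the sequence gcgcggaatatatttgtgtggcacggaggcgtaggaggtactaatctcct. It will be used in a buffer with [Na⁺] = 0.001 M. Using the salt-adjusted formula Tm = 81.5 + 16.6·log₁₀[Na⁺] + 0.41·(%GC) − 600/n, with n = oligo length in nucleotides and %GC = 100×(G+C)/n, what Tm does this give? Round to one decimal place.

41.0°C

Length n = 50. T=13, G=17, A=11, C=9
G+C = 26, so %GC = 26/50 × 100 = 52%
Salt term: 16.6 × (-3) = -49.8
GC term: 0.41 × 52 = 21.32; length term: −600/50 = −12
Tm = 81.5 + (-49.8) + 21.32 − 12 = 41.02 → 41.0°C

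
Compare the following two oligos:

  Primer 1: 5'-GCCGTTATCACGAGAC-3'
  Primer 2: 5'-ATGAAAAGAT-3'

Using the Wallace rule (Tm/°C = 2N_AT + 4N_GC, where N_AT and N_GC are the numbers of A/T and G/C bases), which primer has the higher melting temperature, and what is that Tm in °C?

Primer 1: A+T=7, G+C=9 → Tm = 2(7)+4(9) = 50°C
Primer 2: A+T=8, G+C=2 → Tm = 2(8)+4(2) = 24°C
50°C vs 24°C → primer 1 is higher.

Primer 1, 50°C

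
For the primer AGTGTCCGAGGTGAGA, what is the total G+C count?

Base counts: G=7, A=4, C=2, T=3
Total G or C: 7 + 2 = 9

9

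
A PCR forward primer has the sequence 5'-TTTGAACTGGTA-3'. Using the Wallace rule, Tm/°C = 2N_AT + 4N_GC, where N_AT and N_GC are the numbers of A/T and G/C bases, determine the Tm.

Scanning the sequence gives T=5, A=3, C=1, G=3.
AT pairs contribute 8, GC pairs contribute 4.
Tm = 2×8 + 4×4 = 32°C

32°C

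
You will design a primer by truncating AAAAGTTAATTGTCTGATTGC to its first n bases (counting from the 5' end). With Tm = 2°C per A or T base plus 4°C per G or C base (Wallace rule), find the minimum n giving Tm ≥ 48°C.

First 19 bases: AAAAGTTAATTGTCTGATT → Tm = 46°C (< 48°C)
First 20 bases: AAAAGTTAATTGTCTGATTG → Tm = 50°C (≥ 48°C)
Since every base adds ≥2°C, Tm only increases with n, so the threshold is first crossed at n = 20.

n = 20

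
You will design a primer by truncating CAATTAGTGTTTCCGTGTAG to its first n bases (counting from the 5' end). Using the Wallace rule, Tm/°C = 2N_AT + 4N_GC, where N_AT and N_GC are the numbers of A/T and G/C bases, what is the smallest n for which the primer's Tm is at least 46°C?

First 16 bases: CAATTAGTGTTTCCGT → Tm = 44°C (< 46°C)
First 17 bases: CAATTAGTGTTTCCGTG → Tm = 48°C (≥ 46°C)
Each additional base adds 2°C (A/T) or 4°C (G/C), so Tm is non-decreasing in n; n = 17 is the first length to reach 46°C.

n = 17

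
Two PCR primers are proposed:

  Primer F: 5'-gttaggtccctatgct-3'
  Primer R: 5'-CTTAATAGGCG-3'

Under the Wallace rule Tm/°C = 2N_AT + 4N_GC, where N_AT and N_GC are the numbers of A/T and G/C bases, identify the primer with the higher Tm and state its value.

Primer F: A+T=8, G+C=8 → Tm = 2(8)+4(8) = 48°C
Primer R: A+T=6, G+C=5 → Tm = 2(6)+4(5) = 32°C
48°C vs 32°C → primer F is higher.

Primer F, 48°C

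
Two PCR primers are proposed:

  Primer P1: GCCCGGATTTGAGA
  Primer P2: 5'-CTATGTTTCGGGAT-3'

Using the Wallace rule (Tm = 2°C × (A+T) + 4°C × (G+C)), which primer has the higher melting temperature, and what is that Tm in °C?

Primer P1: A+T=6, G+C=8 → Tm = 2(6)+4(8) = 44°C
Primer P2: A+T=8, G+C=6 → Tm = 2(8)+4(6) = 40°C
44°C vs 40°C → primer P1 is higher.

Primer P1, 44°C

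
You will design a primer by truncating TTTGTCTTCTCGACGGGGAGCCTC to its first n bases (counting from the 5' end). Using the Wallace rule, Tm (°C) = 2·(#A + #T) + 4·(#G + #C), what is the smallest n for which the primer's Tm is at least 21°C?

n = 9

First 8 bases: TTTGTCTT → Tm = 20°C (< 21°C)
First 9 bases: TTTGTCTTC → Tm = 24°C (≥ 21°C)
Each additional base adds 2°C (A/T) or 4°C (G/C), so Tm is non-decreasing in n; n = 9 is the first length to reach 21°C.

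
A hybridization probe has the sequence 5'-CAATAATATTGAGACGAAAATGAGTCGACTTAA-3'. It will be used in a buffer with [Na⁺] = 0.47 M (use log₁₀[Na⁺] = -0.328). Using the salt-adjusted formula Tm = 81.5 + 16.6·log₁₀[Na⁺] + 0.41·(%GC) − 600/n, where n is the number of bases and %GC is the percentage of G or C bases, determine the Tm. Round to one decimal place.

70.3°C

Length n = 33. Counting bases: G=6, T=8, C=4, A=15
G+C = 10, so %GC = 10/33 × 100 = 30.303%
Salt term: 16.6 × (-0.328) = -5.445
GC term: 0.41 × 30.303 = 12.424; length term: −600/33 = −18.182
Tm = 81.5 + (-5.445) + 12.424 − 18.182 = 70.297 → 70.3°C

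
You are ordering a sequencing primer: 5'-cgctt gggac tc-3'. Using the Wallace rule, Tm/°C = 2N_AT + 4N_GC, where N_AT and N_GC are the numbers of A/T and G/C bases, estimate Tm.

Counting bases: G=4, A=1, C=4, T=3
AT pairs contribute 4, GC pairs contribute 8.
Tm = 4·8 + 2·4 = 32 + 8 = 40°C

40°C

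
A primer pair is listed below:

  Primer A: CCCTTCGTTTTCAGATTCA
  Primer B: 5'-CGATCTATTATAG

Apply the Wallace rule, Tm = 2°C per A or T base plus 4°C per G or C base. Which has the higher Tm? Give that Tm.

Primer A: A+T=11, G+C=8 → Tm = 2(11)+4(8) = 54°C
Primer B: A+T=9, G+C=4 → Tm = 2(9)+4(4) = 34°C
54°C vs 34°C → primer A is higher.

Primer A, 54°C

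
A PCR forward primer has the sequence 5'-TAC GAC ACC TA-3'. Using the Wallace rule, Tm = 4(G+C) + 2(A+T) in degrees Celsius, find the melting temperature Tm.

G=1, T=2, C=4, A=4
So N_AT = 6 and N_GC = 5.
Tm = 2(6) + 4(5) = 12 + 20 = 32°C

32°C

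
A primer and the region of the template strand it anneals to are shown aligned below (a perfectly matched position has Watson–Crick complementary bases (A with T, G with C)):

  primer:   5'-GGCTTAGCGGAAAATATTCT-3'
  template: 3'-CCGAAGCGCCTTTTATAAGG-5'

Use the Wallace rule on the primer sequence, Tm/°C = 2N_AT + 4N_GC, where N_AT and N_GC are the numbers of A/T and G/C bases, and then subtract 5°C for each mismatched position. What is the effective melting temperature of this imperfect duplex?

Primer base counts: A=6, T=6, G=5, C=3 → A+T=12, G+C=8
Perfect-match Tm = 2(12) + 4(8) = 24 + 32 = 56°C
Mismatches (positions where the bases are not complementary): 2 (at positions 6, 20)
Effective Tm = 56 − 2×5 = 56 − 10 = 46°C

46°C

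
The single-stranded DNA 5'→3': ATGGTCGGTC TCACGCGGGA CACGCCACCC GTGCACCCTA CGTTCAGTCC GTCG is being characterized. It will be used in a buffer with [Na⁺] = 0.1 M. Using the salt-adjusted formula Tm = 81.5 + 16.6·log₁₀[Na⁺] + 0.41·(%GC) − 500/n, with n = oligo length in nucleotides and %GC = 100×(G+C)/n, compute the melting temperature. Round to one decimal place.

83.0°C

Length n = 54. G=15, T=10, C=21, A=8
G+C = 36, so %GC = 36/54 × 100 = 66.667%
Salt term: 16.6 × (-1) = -16.6
GC term: 0.41 × 66.667 = 27.333; length term: −500/54 = −9.259
Tm = 81.5 + (-16.6) + 27.333 − 9.259 = 82.974 → 83.0°C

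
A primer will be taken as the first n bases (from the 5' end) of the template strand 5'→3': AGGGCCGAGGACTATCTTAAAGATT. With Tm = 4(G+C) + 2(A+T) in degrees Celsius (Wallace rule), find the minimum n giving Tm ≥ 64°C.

n = 22

First 21 bases: AGGGCCGAGGACTATCTTAAA → Tm = 62°C (< 64°C)
First 22 bases: AGGGCCGAGGACTATCTTAAAG → Tm = 66°C (≥ 64°C)
Each additional base adds 2°C (A/T) or 4°C (G/C), so Tm is non-decreasing in n; n = 22 is the first length to reach 64°C.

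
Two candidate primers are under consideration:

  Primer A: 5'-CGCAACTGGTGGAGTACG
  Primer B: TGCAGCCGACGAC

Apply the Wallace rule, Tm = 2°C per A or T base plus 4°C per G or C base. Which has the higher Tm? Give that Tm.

Primer A, 58°C

Primer A: A+T=7, G+C=11 → Tm = 2(7)+4(11) = 58°C
Primer B: A+T=4, G+C=9 → Tm = 2(4)+4(9) = 44°C
58°C vs 44°C → primer A is higher.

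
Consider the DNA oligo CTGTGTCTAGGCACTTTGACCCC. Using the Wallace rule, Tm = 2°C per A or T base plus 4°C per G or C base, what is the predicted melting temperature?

72°C

Counting bases: C=8, G=5, T=7, A=3
AT pairs contribute 10, GC pairs contribute 13.
Tm = 2×10 + 4×13 = 72°C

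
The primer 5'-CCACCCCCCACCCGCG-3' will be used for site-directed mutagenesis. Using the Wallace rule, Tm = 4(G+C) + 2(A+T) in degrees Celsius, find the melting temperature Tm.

60°C

Counting bases: C=12, T=0, G=2, A=2
A+T = 2, G+C = 14
Tm = 4·14 + 2·2 = 56 + 4 = 60°C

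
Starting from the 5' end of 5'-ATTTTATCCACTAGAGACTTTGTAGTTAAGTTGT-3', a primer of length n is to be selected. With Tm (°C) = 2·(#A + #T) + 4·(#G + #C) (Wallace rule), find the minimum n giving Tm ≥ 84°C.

First 32 bases: ATTTTATCCACTAGAGACTTTGTAGTTAAGTT → Tm = 82°C (< 84°C)
First 33 bases: ATTTTATCCACTAGAGACTTTGTAGTTAAGTTG → Tm = 86°C (≥ 84°C)
Each additional base adds 2°C (A/T) or 4°C (G/C), so Tm is non-decreasing in n; n = 33 is the first length to reach 84°C.

n = 33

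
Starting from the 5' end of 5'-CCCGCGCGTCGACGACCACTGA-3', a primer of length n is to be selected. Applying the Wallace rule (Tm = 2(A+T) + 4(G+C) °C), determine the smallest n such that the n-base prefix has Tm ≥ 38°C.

First 9 bases: CCCGCGCGT → Tm = 34°C (< 38°C)
First 10 bases: CCCGCGCGTC → Tm = 38°C (≥ 38°C)
Each additional base adds 2°C (A/T) or 4°C (G/C), so Tm is non-decreasing in n; n = 10 is the first length to reach 38°C.

n = 10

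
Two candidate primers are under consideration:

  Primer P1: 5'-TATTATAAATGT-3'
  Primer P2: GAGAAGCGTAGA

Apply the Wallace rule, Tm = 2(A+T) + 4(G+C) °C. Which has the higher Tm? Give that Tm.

Primer P1: A+T=11, G+C=1 → Tm = 2(11)+4(1) = 26°C
Primer P2: A+T=6, G+C=6 → Tm = 2(6)+4(6) = 36°C
26°C vs 36°C → primer P2 is higher.

Primer P2, 36°C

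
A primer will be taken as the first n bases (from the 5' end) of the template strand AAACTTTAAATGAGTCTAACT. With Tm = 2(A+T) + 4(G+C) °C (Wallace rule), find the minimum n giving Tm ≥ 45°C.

n = 19

First 18 bases: AAACTTTAAATGAGTCTA → Tm = 44°C (< 45°C)
First 19 bases: AAACTTTAAATGAGTCTAA → Tm = 46°C (≥ 45°C)
Each additional base adds 2°C (A/T) or 4°C (G/C), so Tm is non-decreasing in n; n = 19 is the first length to reach 45°C.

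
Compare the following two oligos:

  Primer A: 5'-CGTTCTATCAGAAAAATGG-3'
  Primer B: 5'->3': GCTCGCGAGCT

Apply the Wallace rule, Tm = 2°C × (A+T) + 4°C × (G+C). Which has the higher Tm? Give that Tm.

Primer A, 52°C

Primer A: A+T=12, G+C=7 → Tm = 2(12)+4(7) = 52°C
Primer B: A+T=3, G+C=8 → Tm = 2(3)+4(8) = 38°C
52°C vs 38°C → primer A is higher.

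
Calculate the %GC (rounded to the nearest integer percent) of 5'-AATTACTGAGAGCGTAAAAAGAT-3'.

30%

Counting bases: A=11, G=5, T=5, C=2
G+C = 5 + 2 = 7 out of 23 bases
%GC = 7/23 × 100 = 30.43% ≈ 30%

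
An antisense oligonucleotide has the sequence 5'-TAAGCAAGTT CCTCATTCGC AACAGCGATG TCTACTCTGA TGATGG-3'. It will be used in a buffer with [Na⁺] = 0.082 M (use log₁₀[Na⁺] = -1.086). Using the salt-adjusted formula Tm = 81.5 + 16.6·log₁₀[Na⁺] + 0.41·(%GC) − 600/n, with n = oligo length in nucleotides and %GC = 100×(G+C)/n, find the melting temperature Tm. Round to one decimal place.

69.1°C

Length n = 46. Counting bases: C=11, A=12, G=10, T=13
G+C = 21, so %GC = 21/46 × 100 = 45.652%
Salt term: 16.6 × (-1.086) = -18.028
GC term: 0.41 × 45.652 = 18.717; length term: −600/46 = −13.043
Tm = 81.5 + (-18.028) + 18.717 − 13.043 = 69.146 → 69.1°C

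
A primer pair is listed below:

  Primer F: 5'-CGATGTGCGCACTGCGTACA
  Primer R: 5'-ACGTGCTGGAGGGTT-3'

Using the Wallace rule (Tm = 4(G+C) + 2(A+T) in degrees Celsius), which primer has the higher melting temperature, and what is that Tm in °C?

Primer F, 64°C

Primer F: A+T=8, G+C=12 → Tm = 2(8)+4(12) = 64°C
Primer R: A+T=6, G+C=9 → Tm = 2(6)+4(9) = 48°C
64°C vs 48°C → primer F is higher.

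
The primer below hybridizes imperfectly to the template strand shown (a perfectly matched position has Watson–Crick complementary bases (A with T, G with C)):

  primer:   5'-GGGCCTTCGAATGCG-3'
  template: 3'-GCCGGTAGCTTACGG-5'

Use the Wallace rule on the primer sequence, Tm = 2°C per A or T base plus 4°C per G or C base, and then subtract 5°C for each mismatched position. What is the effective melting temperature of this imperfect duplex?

35°C

Primer base counts: A=2, T=3, G=6, C=4 → A+T=5, G+C=10
Perfect-match Tm = 2(5) + 4(10) = 10 + 40 = 50°C
Mismatches (positions where the bases are not complementary): 3 (at positions 1, 6, 15)
Effective Tm = 50 − 3×5 = 50 − 15 = 35°C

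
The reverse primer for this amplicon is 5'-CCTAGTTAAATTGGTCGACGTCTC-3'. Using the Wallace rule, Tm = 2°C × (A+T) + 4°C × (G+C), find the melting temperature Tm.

70°C

Scanning the sequence gives A=5, G=5, T=8, C=6.
A+T = 13, G+C = 11
Tm = 2(13) + 4(11) = 26 + 44 = 70°C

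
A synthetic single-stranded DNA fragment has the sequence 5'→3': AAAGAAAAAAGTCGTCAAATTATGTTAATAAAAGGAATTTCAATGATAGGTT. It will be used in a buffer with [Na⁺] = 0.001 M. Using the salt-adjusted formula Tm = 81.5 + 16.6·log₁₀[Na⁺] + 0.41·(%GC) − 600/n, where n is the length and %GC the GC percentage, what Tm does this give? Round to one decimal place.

29.6°C

Length n = 52. Counting bases: T=15, G=9, A=25, C=3
G+C = 12, so %GC = 12/52 × 100 = 23.077%
Salt term: 16.6 × (-3) = -49.8
GC term: 0.41 × 23.077 = 9.462; length term: −600/52 = −11.538
Tm = 81.5 + (-49.8) + 9.462 − 11.538 = 29.624 → 29.6°C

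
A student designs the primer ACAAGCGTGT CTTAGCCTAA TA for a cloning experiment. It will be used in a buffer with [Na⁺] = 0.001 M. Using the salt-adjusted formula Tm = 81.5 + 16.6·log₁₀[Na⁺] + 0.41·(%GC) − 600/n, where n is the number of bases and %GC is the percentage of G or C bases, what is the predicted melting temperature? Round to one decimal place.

Length n = 22. Scanning the sequence gives A=7, G=4, T=6, C=5.
G+C = 9, so %GC = 9/22 × 100 = 40.909%
Salt term: 16.6 × (-3) = -49.8
GC term: 0.41 × 40.909 = 16.773; length term: −600/22 = −27.273
Tm = 81.5 + (-49.8) + 16.773 − 27.273 = 21.2 → 21.2°C

21.2°C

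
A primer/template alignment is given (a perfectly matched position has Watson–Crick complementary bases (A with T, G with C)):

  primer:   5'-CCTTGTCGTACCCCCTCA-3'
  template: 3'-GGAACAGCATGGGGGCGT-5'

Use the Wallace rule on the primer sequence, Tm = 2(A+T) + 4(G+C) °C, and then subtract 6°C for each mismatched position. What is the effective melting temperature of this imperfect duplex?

Primer base counts: A=2, T=5, G=2, C=9 → A+T=7, G+C=11
Perfect-match Tm = 2(7) + 4(11) = 14 + 44 = 58°C
Mismatches (positions where the bases are not complementary): 1 (at position 16)
Effective Tm = 58 − 1×6 = 58 − 6 = 52°C

52°C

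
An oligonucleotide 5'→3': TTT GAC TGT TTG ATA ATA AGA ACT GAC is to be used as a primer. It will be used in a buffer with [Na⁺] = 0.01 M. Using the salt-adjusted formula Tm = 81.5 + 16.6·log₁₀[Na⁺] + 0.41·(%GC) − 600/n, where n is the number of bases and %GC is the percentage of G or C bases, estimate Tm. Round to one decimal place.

38.2°C

Length n = 27. Counting bases: G=5, C=3, A=9, T=10
G+C = 8, so %GC = 8/27 × 100 = 29.63%
Salt term: 16.6 × (-2) = -33.2
GC term: 0.41 × 29.63 = 12.148; length term: −600/27 = −22.222
Tm = 81.5 + (-33.2) + 12.148 − 22.222 = 38.226 → 38.2°C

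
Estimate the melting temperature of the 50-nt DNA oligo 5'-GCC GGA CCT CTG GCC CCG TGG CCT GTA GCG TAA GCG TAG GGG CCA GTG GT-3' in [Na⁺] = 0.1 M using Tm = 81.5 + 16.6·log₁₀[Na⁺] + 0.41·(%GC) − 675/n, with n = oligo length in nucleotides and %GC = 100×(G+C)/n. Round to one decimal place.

80.1°C

Length n = 50. Base counts: G=20, A=6, T=9, C=15
G+C = 35, so %GC = 35/50 × 100 = 70%
Salt term: 16.6 × (-1) = -16.6
GC term: 0.41 × 70 = 28.7; length term: −675/50 = −13.5
Tm = 81.5 + (-16.6) + 28.7 − 13.5 = 80.1 → 80.1°C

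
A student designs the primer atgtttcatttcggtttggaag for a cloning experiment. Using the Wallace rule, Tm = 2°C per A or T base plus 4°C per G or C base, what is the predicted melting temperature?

60°C

Scanning the sequence gives A=4, T=10, G=6, C=2.
So N_AT = 14 and N_GC = 8.
Tm = 4·8 + 2·14 = 32 + 28 = 60°C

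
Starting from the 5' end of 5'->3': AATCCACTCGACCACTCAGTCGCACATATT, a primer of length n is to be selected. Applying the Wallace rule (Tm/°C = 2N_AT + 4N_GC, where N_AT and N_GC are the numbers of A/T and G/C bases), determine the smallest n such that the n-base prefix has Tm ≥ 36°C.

First 11 bases: AATCCACTCGA → Tm = 32°C (< 36°C)
First 12 bases: AATCCACTCGAC → Tm = 36°C (≥ 36°C)
Since every base adds ≥2°C, Tm only increases with n, so the threshold is first crossed at n = 12.

n = 12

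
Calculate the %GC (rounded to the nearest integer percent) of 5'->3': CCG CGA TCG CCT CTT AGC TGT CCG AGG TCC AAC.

64%

Counting bases: T=7, C=13, A=5, G=8
G+C = 8 + 13 = 21 out of 33 bases
%GC = 21/33 × 100 = 63.64% ≈ 64%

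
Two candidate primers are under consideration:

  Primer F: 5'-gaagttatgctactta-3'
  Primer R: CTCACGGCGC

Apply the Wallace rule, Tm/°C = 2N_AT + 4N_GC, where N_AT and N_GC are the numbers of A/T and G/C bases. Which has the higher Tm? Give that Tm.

Primer F: A+T=11, G+C=5 → Tm = 2(11)+4(5) = 42°C
Primer R: A+T=2, G+C=8 → Tm = 2(2)+4(8) = 36°C
42°C vs 36°C → primer F is higher.

Primer F, 42°C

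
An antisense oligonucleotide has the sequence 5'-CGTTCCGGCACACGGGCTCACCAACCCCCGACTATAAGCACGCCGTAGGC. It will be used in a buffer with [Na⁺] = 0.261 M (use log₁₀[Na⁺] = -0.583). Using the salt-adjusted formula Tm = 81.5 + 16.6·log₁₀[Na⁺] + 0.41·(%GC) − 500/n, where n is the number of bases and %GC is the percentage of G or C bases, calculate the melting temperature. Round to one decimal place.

Length n = 50. C=21, G=12, A=11, T=6
G+C = 33, so %GC = 33/50 × 100 = 66%
Salt term: 16.6 × (-0.583) = -9.678
GC term: 0.41 × 66 = 27.06; length term: −500/50 = −10
Tm = 81.5 + (-9.678) + 27.06 − 10 = 88.882 → 88.9°C

88.9°C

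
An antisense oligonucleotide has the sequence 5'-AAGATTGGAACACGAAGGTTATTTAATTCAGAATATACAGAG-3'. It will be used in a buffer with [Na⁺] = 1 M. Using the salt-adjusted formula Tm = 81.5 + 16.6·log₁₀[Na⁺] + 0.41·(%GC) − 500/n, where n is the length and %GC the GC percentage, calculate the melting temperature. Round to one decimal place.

82.3°C

Length n = 42. C=4, G=9, A=18, T=11
G+C = 13, so %GC = 13/42 × 100 = 30.952%
Salt term: 16.6 × (0) = 0
GC term: 0.41 × 30.952 = 12.69; length term: −500/42 = −11.905
Tm = 81.5 + (0) + 12.69 − 11.905 = 82.285 → 82.3°C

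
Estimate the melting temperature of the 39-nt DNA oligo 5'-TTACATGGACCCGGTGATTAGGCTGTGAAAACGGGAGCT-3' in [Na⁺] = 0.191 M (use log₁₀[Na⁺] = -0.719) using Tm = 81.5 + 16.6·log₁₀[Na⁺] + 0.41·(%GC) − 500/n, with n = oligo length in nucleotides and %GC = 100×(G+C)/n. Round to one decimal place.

Length n = 39. A=10, G=13, C=7, T=9
G+C = 20, so %GC = 20/39 × 100 = 51.282%
Salt term: 16.6 × (-0.719) = -11.935
GC term: 0.41 × 51.282 = 21.026; length term: −500/39 = −12.821
Tm = 81.5 + (-11.935) + 21.026 − 12.821 = 77.77 → 77.8°C

77.8°C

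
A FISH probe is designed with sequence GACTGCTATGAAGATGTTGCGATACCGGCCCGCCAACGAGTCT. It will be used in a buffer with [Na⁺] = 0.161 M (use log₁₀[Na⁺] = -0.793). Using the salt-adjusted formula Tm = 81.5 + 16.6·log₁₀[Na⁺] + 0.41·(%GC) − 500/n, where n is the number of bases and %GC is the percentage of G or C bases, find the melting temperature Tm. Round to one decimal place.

Length n = 43. G=12, A=10, C=12, T=9
G+C = 24, so %GC = 24/43 × 100 = 55.814%
Salt term: 16.6 × (-0.793) = -13.164
GC term: 0.41 × 55.814 = 22.884; length term: −500/43 = −11.628
Tm = 81.5 + (-13.164) + 22.884 − 11.628 = 79.592 → 79.6°C

79.6°C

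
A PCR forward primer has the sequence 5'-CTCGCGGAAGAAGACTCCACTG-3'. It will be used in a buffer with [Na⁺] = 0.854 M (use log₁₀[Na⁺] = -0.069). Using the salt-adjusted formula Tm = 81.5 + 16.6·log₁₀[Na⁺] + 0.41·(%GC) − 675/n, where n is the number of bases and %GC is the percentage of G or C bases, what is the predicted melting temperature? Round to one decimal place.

73.9°C

Length n = 22. Base counts: C=7, G=6, A=6, T=3
G+C = 13, so %GC = 13/22 × 100 = 59.091%
Salt term: 16.6 × (-0.069) = -1.145
GC term: 0.41 × 59.091 = 24.227; length term: −675/22 = −30.682
Tm = 81.5 + (-1.145) + 24.227 − 30.682 = 73.9 → 73.9°C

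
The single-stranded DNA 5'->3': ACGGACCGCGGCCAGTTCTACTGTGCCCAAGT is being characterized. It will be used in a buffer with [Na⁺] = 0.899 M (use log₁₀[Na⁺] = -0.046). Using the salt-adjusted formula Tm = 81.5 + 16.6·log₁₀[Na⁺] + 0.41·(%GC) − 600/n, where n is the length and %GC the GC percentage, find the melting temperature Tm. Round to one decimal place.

Length n = 32. Base counts: C=11, T=6, A=6, G=9
G+C = 20, so %GC = 20/32 × 100 = 62.5%
Salt term: 16.6 × (-0.046) = -0.764
GC term: 0.41 × 62.5 = 25.625; length term: −600/32 = −18.75
Tm = 81.5 + (-0.764) + 25.625 − 18.75 = 87.611 → 87.6°C

87.6°C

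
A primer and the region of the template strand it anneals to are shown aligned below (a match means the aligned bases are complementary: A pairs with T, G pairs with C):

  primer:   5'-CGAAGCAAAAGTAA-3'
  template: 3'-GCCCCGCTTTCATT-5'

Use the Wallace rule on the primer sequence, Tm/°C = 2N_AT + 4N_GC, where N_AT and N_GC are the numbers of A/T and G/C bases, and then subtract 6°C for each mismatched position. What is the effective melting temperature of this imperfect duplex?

Primer base counts: A=8, T=1, G=3, C=2 → A+T=9, G+C=5
Perfect-match Tm = 2(9) + 4(5) = 18 + 20 = 38°C
Mismatches (positions where the bases are not complementary): 3 (at positions 3, 4, 7)
Effective Tm = 38 − 3×6 = 38 − 18 = 20°C

20°C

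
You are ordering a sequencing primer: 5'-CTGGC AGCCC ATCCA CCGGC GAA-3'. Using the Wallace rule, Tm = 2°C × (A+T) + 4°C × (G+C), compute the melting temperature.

Scanning the sequence gives G=6, A=5, T=2, C=10.
AT pairs contribute 7, GC pairs contribute 16.
Tm = 2(7) + 4(16) = 14 + 64 = 78°C

78°C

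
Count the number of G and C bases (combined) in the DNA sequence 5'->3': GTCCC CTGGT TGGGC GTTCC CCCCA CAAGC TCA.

22

A=4, G=8, T=7, C=14
Total G or C: 8 + 14 = 22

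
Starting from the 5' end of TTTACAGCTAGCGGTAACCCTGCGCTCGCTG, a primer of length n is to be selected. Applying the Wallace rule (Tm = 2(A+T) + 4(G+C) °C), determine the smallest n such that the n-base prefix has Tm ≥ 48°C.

First 16 bases: TTTACAGCTAGCGGTA → Tm = 46°C (< 48°C)
First 17 bases: TTTACAGCTAGCGGTAA → Tm = 48°C (≥ 48°C)
Since every base adds ≥2°C, Tm only increases with n, so the threshold is first crossed at n = 17.

n = 17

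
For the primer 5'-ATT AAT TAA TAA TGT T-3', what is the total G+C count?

Scanning the sequence gives C=0, T=8, A=7, G=1.
Total G or C: 1 + 0 = 1

1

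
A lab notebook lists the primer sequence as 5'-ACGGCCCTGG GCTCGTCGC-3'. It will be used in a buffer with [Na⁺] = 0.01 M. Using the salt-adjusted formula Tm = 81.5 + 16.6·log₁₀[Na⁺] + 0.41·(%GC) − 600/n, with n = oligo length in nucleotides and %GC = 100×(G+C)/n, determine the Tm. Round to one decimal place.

49.1°C

Length n = 19. T=3, C=8, G=7, A=1
G+C = 15, so %GC = 15/19 × 100 = 78.947%
Salt term: 16.6 × (-2) = -33.2
GC term: 0.41 × 78.947 = 32.368; length term: −600/19 = −31.579
Tm = 81.5 + (-33.2) + 32.368 − 31.579 = 49.089 → 49.1°C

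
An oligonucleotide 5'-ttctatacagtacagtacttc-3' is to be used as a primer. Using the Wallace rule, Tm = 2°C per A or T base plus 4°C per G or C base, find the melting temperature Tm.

Counting bases: A=6, G=2, T=8, C=5
A+T = 14, G+C = 7
Tm = 2(14) + 4(7) = 28 + 28 = 56°C

56°C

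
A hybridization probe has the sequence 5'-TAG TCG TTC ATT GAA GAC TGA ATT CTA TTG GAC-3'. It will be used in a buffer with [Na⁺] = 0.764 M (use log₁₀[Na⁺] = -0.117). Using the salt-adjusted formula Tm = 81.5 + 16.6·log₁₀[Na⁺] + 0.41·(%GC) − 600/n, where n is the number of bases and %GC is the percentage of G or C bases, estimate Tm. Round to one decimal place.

Length n = 33. Scanning the sequence gives G=7, C=5, A=9, T=12.
G+C = 12, so %GC = 12/33 × 100 = 36.364%
Salt term: 16.6 × (-0.117) = -1.942
GC term: 0.41 × 36.364 = 14.909; length term: −600/33 = −18.182
Tm = 81.5 + (-1.942) + 14.909 − 18.182 = 76.285 → 76.3°C

76.3°C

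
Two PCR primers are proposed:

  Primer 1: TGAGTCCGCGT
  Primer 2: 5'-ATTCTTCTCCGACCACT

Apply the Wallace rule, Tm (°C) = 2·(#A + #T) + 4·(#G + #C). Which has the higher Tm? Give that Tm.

Primer 1: A+T=4, G+C=7 → Tm = 2(4)+4(7) = 36°C
Primer 2: A+T=9, G+C=8 → Tm = 2(9)+4(8) = 50°C
36°C vs 50°C → primer 2 is higher.

Primer 2, 50°C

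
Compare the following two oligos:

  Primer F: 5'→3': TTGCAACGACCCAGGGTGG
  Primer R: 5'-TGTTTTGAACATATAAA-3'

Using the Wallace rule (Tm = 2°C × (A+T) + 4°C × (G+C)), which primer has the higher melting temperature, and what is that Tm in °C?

Primer F, 62°C

Primer F: A+T=7, G+C=12 → Tm = 2(7)+4(12) = 62°C
Primer R: A+T=14, G+C=3 → Tm = 2(14)+4(3) = 40°C
62°C vs 40°C → primer F is higher.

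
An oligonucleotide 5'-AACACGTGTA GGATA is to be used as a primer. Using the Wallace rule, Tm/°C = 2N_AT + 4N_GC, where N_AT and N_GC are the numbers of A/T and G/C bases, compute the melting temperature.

42°C

Counting bases: G=4, T=3, A=6, C=2
A+T = 9, G+C = 6
Tm = 2(9) + 4(6) = 18 + 24 = 42°C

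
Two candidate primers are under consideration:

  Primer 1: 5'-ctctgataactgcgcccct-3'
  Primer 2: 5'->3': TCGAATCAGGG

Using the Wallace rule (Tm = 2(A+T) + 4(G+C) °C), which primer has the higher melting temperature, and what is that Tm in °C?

Primer 1, 60°C

Primer 1: A+T=8, G+C=11 → Tm = 2(8)+4(11) = 60°C
Primer 2: A+T=5, G+C=6 → Tm = 2(5)+4(6) = 34°C
60°C vs 34°C → primer 1 is higher.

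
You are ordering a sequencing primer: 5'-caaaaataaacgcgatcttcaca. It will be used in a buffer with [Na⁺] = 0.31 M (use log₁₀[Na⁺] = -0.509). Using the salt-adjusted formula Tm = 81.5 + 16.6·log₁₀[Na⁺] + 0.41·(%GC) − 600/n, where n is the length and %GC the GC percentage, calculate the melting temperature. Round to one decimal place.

61.2°C

Length n = 23. A=11, T=4, G=2, C=6
G+C = 8, so %GC = 8/23 × 100 = 34.783%
Salt term: 16.6 × (-0.509) = -8.449
GC term: 0.41 × 34.783 = 14.261; length term: −600/23 = −26.087
Tm = 81.5 + (-8.449) + 14.261 − 26.087 = 61.225 → 61.2°C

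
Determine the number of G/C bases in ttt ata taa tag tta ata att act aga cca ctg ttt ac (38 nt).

8

Base counts: A=14, C=5, G=3, T=16
Total G or C: 3 + 5 = 8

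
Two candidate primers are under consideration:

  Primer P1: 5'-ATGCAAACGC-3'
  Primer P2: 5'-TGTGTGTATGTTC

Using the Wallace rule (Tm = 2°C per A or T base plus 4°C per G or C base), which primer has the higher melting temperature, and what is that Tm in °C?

Primer P1: A+T=5, G+C=5 → Tm = 2(5)+4(5) = 30°C
Primer P2: A+T=8, G+C=5 → Tm = 2(8)+4(5) = 36°C
30°C vs 36°C → primer P2 is higher.

Primer P2, 36°C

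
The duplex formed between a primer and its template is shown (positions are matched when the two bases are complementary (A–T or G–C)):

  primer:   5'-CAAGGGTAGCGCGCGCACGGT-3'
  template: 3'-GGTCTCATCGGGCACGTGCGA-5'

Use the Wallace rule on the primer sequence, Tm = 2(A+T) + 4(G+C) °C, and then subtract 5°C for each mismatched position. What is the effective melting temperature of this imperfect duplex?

47°C

Primer base counts: A=4, T=2, G=9, C=6 → A+T=6, G+C=15
Perfect-match Tm = 2(6) + 4(15) = 12 + 60 = 72°C
Mismatches (positions where the bases are not complementary): 5 (at positions 2, 5, 11, 14, 20)
Effective Tm = 72 − 5×5 = 72 − 25 = 47°C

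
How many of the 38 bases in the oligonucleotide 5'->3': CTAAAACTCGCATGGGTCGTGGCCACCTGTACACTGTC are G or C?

Scanning the sequence gives A=8, G=9, T=9, C=12.
G+C = 9 + 12 = 21

21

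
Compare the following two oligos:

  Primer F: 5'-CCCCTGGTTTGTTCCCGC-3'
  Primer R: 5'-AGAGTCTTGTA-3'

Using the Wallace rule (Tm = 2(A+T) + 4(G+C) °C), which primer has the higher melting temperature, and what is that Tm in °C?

Primer F: A+T=6, G+C=12 → Tm = 2(6)+4(12) = 60°C
Primer R: A+T=7, G+C=4 → Tm = 2(7)+4(4) = 30°C
60°C vs 30°C → primer F is higher.

Primer F, 60°C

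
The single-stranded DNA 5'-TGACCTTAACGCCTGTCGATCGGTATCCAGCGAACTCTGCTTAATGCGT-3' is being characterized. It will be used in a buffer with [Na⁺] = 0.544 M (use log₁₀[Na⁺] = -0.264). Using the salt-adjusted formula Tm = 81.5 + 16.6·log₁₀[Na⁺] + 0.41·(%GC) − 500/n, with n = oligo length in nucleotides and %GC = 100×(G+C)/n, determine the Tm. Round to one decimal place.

Length n = 49. Scanning the sequence gives C=14, A=10, G=11, T=14.
G+C = 25, so %GC = 25/49 × 100 = 51.02%
Salt term: 16.6 × (-0.264) = -4.382
GC term: 0.41 × 51.02 = 20.918; length term: −500/49 = −10.204
Tm = 81.5 + (-4.382) + 20.918 − 10.204 = 87.832 → 87.8°C

87.8°C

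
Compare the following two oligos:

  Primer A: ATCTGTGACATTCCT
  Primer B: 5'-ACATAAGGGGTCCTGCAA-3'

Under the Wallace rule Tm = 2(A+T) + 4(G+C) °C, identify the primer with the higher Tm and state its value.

Primer B, 54°C

Primer A: A+T=9, G+C=6 → Tm = 2(9)+4(6) = 42°C
Primer B: A+T=9, G+C=9 → Tm = 2(9)+4(9) = 54°C
42°C vs 54°C → primer B is higher.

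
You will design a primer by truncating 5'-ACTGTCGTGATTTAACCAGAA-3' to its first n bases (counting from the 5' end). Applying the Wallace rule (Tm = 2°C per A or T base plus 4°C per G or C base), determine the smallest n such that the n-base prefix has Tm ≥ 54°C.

First 18 bases: ACTGTCGTGATTTAACCA → Tm = 50°C (< 54°C)
First 19 bases: ACTGTCGTGATTTAACCAG → Tm = 54°C (≥ 54°C)
Since every base adds ≥2°C, Tm only increases with n, so the threshold is first crossed at n = 19.

n = 19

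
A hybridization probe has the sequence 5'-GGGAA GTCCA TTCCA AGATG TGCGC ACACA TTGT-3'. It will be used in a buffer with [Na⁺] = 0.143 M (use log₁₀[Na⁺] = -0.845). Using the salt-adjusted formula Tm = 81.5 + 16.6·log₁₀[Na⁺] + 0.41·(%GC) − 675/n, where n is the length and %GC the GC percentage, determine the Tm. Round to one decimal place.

68.1°C

Length n = 34. A=9, T=8, C=8, G=9
G+C = 17, so %GC = 17/34 × 100 = 50%
Salt term: 16.6 × (-0.845) = -14.027
GC term: 0.41 × 50 = 20.5; length term: −675/34 = −19.853
Tm = 81.5 + (-14.027) + 20.5 − 19.853 = 68.12 → 68.1°C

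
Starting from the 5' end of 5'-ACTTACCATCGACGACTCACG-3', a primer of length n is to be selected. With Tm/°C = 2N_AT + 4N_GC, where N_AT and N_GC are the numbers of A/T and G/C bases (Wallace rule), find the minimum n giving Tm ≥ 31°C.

n = 11

First 10 bases: ACTTACCATC → Tm = 28°C (< 31°C)
First 11 bases: ACTTACCATCG → Tm = 32°C (≥ 31°C)
Each additional base adds 2°C (A/T) or 4°C (G/C), so Tm is non-decreasing in n; n = 11 is the first length to reach 31°C.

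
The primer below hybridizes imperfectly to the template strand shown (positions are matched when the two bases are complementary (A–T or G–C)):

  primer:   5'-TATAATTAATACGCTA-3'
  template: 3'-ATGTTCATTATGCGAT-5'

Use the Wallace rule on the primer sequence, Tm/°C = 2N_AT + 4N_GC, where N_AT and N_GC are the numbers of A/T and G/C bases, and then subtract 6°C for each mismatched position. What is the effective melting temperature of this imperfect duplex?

26°C

Primer base counts: A=7, T=6, G=1, C=2 → A+T=13, G+C=3
Perfect-match Tm = 2(13) + 4(3) = 26 + 12 = 38°C
Mismatches (positions where the bases are not complementary): 2 (at positions 3, 6)
Effective Tm = 38 − 2×6 = 38 − 12 = 26°C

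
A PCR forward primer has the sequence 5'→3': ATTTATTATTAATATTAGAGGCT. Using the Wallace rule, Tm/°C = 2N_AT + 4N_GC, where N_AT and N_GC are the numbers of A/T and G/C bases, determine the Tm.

Counting bases: C=1, A=8, G=3, T=11
So N_AT = 19 and N_GC = 4.
Tm = 4·4 + 2·19 = 16 + 38 = 54°C

54°C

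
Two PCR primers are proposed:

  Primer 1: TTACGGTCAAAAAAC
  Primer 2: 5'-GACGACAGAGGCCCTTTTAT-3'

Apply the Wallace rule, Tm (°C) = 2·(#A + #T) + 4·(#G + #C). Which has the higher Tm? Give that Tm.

Primer 1: A+T=10, G+C=5 → Tm = 2(10)+4(5) = 40°C
Primer 2: A+T=10, G+C=10 → Tm = 2(10)+4(10) = 60°C
40°C vs 60°C → primer 2 is higher.

Primer 2, 60°C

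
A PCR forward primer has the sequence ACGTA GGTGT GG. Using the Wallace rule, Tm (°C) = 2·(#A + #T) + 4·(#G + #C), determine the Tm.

G=6, T=3, C=1, A=2
AT pairs contribute 5, GC pairs contribute 7.
Tm = 2×5 + 4×7 = 38°C

38°C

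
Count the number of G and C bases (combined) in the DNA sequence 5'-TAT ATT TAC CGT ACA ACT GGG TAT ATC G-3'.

10

C=5, A=8, T=10, G=5
G+C = 5 + 5 = 10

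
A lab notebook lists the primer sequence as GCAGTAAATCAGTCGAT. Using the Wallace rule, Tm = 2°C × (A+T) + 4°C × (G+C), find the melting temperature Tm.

48°C

Counting bases: C=3, T=4, G=4, A=6
A+T = 10, G+C = 7
Tm = 2(10) + 4(7) = 20 + 28 = 48°C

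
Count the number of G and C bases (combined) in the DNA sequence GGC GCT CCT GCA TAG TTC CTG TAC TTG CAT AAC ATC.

18

Counting bases: C=11, G=7, T=11, A=7
G+C = 7 + 11 = 18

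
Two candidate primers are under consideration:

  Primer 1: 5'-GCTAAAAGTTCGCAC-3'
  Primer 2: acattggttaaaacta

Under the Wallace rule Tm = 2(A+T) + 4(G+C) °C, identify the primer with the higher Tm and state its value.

Primer 1: A+T=8, G+C=7 → Tm = 2(8)+4(7) = 44°C
Primer 2: A+T=12, G+C=4 → Tm = 2(12)+4(4) = 40°C
44°C vs 40°C → primer 1 is higher.

Primer 1, 44°C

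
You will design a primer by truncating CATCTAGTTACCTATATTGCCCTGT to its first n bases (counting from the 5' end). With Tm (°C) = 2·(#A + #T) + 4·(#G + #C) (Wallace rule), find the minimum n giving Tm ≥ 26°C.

First 9 bases: CATCTAGTT → Tm = 24°C (< 26°C)
First 10 bases: CATCTAGTTA → Tm = 26°C (≥ 26°C)
Since every base adds ≥2°C, Tm only increases with n, so the threshold is first crossed at n = 10.

n = 10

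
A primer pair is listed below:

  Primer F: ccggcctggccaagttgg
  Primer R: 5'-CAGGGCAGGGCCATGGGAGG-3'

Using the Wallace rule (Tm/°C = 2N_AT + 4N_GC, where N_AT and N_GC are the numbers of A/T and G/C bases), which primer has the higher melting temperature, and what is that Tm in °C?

Primer R, 70°C

Primer F: A+T=5, G+C=13 → Tm = 2(5)+4(13) = 62°C
Primer R: A+T=5, G+C=15 → Tm = 2(5)+4(15) = 70°C
62°C vs 70°C → primer R is higher.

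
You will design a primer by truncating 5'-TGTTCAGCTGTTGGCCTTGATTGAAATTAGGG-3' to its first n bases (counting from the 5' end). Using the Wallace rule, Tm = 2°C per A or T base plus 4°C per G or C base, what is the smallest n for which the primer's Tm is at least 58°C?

First 18 bases: TGTTCAGCTGTTGGCCTT → Tm = 54°C (< 58°C)
First 19 bases: TGTTCAGCTGTTGGCCTTG → Tm = 58°C (≥ 58°C)
Since every base adds ≥2°C, Tm only increases with n, so the threshold is first crossed at n = 19.

n = 19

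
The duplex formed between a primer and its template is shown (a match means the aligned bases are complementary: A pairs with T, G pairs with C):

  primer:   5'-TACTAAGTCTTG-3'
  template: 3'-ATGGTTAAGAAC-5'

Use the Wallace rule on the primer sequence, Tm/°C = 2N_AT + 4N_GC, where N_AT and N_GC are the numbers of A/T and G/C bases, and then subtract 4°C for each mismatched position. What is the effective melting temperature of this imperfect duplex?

24°C

Primer base counts: A=3, T=5, G=2, C=2 → A+T=8, G+C=4
Perfect-match Tm = 2(8) + 4(4) = 16 + 16 = 32°C
Mismatches (positions where the bases are not complementary): 2 (at positions 4, 7)
Effective Tm = 32 − 2×4 = 32 − 8 = 24°C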